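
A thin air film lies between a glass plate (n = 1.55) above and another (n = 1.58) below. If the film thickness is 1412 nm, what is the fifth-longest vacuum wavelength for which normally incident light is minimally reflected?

Top surface (1.55 → 1.0): reflection off a lower-index medium gives no phase shift.
At the lower boundary (n = 1.0 to n = 1.58) the reflected ray undergoes a half-wave phase shift.
Exactly one π shift → a net half-wave offset.
With one net inversion, destructive interference in reflection requires 2 n t = m λ.
λ = 2 n t / m. The fifth-longest wavelength is m = 5: λ = 2 × 1.0 × 1412 / 5.00 = 565 nm.

565 nm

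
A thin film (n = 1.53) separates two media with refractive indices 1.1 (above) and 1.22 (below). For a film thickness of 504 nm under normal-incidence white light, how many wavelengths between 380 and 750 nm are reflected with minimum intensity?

Top surface (1.1 → 1.53): reflection off a higher-index medium gives a half-wave phase shift.
Ray reflecting at the bottom interface goes from n = 1.53 toward n = 1.22: no phase shift.
Exactly one π shift → a net half-wave offset.
For dark reflection here: 2 n t = m λ.
λ = 2 n t / m = 1542 / m nm.
m=2: 771 nm (IR); m=3: 514 nm (visible); m=4: 386 nm (visible); m=5: 308 nm (UV).

2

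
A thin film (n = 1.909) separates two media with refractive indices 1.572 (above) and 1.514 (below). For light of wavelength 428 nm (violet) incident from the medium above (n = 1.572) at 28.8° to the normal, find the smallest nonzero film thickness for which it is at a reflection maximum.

61.1 nm

Ray reflecting at the top interface goes from n = 1.572 toward n = 1.909: a half-wave phase shift.
At the lower boundary (n = 1.909 to n = 1.514) the reflected ray undergoes no phase shift.
The two reflections differ by half a wavelength.
For strong reflection here: 2 n t cos θ_r = (m + ½) λ.
Snell's law: 1.572 sin 28.8° = 1.909 sin θ_r → sin θ_r = 0.397, cos θ_r = 0.918.
Minimum at m = 0: t = λ / (4 n cos θ_r) = 428 / (4 × 1.909 × 0.918) = 61.1 nm.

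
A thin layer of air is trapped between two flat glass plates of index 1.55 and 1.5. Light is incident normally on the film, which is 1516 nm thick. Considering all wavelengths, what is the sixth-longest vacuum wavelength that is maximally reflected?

Top surface (1.55 → 1.0): reflection off a lower-index medium gives no phase shift.
Bottom surface (1.0 → 1.5): reflection off a higher-index medium gives a half-wave phase shift.
Exactly one π shift → a net half-wave offset.
For strong reflection here: 2 n t = (m + ½) λ.
λ = 2 n t / (m + ½). The sixth-longest wavelength is m = 5: λ = 2 × 1.0 × 1516 / 5.50 = 551 nm.

551 nm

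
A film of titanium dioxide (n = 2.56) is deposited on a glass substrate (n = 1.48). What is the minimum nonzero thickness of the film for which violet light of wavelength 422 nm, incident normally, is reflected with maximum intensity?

At the upper boundary (n = 1.0 to n = 2.56) the reflected ray undergoes a half-wave phase shift.
Bottom surface (2.56 → 1.48): reflection off a lower-index medium gives no phase shift.
Net: one phase inversion between the two reflected rays.
For bright reflection here: 2 n t = (m + ½) λ.
Minimum at m = 0: t = λ / (4 n) = 422 / (4 × 2.56) = 41.2 nm.

41.2 nm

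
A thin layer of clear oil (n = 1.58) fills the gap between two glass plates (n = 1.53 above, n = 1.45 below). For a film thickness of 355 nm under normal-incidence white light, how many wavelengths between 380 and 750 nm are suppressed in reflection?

Top surface (1.53 → 1.58): reflection off a higher-index medium gives a half-wave phase shift.
Bottom surface (1.58 → 1.45): reflection off a lower-index medium gives no phase shift.
Net: one phase inversion between the two reflected rays.
So the condition for destructive reflection is 2 n t = m λ.
λ = 2 n t / m = 1122 / m nm.
m=1: 1122 nm (IR); m=2: 561 nm (visible); m=3: 374 nm (UV).

1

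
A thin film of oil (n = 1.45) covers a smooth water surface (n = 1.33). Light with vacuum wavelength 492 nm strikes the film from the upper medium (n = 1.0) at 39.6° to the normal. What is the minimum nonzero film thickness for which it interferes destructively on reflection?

189 nm

Top surface (1.0 → 1.45): reflection off a higher-index medium gives a half-wave phase shift.
Ray reflecting at the bottom interface goes from n = 1.45 toward n = 1.33: no phase shift.
Net: one phase inversion between the two reflected rays.
For weak reflection here: 2 n t cos θ_r = m λ.
Snell's law: 1.0 sin 39.6° = 1.45 sin θ_r → sin θ_r = 0.440, cos θ_r = 0.898.
Minimum nonzero at m = 1: t = λ / (2 n cos θ_r) = 492 / (2 × 1.45 × 0.898) = 189 nm.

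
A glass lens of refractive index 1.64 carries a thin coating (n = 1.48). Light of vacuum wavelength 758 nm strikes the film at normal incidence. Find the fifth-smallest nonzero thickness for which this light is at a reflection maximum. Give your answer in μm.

1.28 μm

At the upper boundary (n = 1.0 to n = 1.48) the reflected ray undergoes a half-wave phase shift.
Bottom surface (1.48 → 1.64): reflection off a higher-index medium gives a half-wave phase shift.
Zero or two π shifts → no net half-wave offset.
For strong reflection here: 2 n t = m λ.
The fifth-smallest nonzero thickness corresponds to m = 5: t = m λ / (2 n) = 5.00 × 758 / (2 × 1.48) = 1280 nm.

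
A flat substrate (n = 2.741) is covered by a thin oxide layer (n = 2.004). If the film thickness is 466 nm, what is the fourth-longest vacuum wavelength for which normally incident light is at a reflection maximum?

467 nm

Top surface (1.0 → 2.004): reflection off a higher-index medium gives a half-wave phase shift.
At the lower boundary (n = 2.004 to n = 2.741) the reflected ray undergoes a half-wave phase shift.
The two reflections carry the same phase change, so no net offset.
For strong reflection here: 2 n t = m λ.
λ = 2 n t / m. The fourth-longest wavelength is m = 4: λ = 2 × 2.004 × 466 / 4.00 = 467 nm.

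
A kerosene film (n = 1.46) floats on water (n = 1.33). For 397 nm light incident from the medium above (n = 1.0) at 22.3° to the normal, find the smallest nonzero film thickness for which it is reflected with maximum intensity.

70.4 nm

At the upper boundary (n = 1.0 to n = 1.46) the reflected ray undergoes a half-wave phase shift.
Ray reflecting at the bottom interface goes from n = 1.46 toward n = 1.33: no phase shift.
The two reflections differ by half a wavelength.
So the condition for constructive reflection is 2 n t cos θ_r = (m + ½) λ.
Snell's law: 1.0 sin 22.3° = 1.46 sin θ_r → sin θ_r = 0.260, cos θ_r = 0.966.
Minimum at m = 0: t = λ / (4 n cos θ_r) = 397 / (4 × 1.46 × 0.966) = 70.4 nm.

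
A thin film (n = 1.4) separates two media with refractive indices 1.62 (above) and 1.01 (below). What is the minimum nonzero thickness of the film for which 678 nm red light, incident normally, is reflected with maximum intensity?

Ray reflecting at the top interface goes from n = 1.62 toward n = 1.4: no phase shift.
Ray reflecting at the bottom interface goes from n = 1.4 toward n = 1.01: no phase shift.
Net: no relative phase inversion (both shifts match).
So the condition for constructive reflection is 2 n t = m λ.
Minimum nonzero at m = 1: t = λ / (2 n) = 678 / (2 × 1.4) = 242 nm.

242 nm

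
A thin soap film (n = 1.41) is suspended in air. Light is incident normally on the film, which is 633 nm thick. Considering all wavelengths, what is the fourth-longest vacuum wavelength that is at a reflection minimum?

Top surface (1.0 → 1.41): reflection off a higher-index medium gives a half-wave phase shift.
At the lower boundary (n = 1.41 to n = 1.0) the reflected ray undergoes no phase shift.
The two reflections differ by half a wavelength.
So the condition for destructive reflection is 2 n t = m λ.
λ = 2 n t / m. The fourth-longest wavelength is m = 4: λ = 2 × 1.41 × 633 / 4.00 = 446 nm.

446 nm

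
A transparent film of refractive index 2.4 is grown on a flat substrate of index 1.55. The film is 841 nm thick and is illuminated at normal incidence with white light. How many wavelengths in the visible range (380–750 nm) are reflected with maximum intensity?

At the upper boundary (n = 1.0 to n = 2.4) the reflected ray undergoes a half-wave phase shift.
At the lower boundary (n = 2.4 to n = 1.55) the reflected ray undergoes no phase shift.
The two reflections differ by half a wavelength.
So the condition for constructive reflection is 2 n t = (m + ½) λ.
λ = 2 n t / (m + ½) = 4037 / (m + ½) nm.
m=4: 897 nm (IR); m=5: 734 nm (visible); m=6: 621 nm (visible); m=7: 538 nm (visible); m=8: 475 nm (visible); m=9: 425 nm (visible); m=10: 384 nm (visible); m=11: 351 nm (UV).

6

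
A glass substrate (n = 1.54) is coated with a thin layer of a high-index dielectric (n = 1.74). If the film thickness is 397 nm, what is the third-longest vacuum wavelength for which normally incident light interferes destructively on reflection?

Top surface (1.0 → 1.74): reflection off a higher-index medium gives a half-wave phase shift.
Ray reflecting at the bottom interface goes from n = 1.74 toward n = 1.54: no phase shift.
Exactly one π shift → a net half-wave offset.
So the condition for destructive reflection is 2 n t = m λ.
λ = 2 n t / m. The third-longest wavelength is m = 3: λ = 2 × 1.74 × 397 / 3.00 = 461 nm.

461 nm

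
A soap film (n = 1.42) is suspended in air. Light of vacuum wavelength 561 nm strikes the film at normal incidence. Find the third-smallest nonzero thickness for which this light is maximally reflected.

Ray reflecting at the top interface goes from n = 1.0 toward n = 1.42: a half-wave phase shift.
At the lower boundary (n = 1.42 to n = 1.0) the reflected ray undergoes no phase shift.
Exactly one π shift → a net half-wave offset.
With one net inversion, constructive interference in reflection requires 2 n t = (m + ½) λ.
The third-smallest nonzero thickness corresponds to m = 2: t = (m + ½) λ / (2 n) = 2.50 × 561 / (2 × 1.42) = 494 nm.

494 nm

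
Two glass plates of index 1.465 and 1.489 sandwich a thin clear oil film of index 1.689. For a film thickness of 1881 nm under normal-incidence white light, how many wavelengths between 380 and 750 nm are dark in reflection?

8

At the upper boundary (n = 1.465 to n = 1.689) the reflected ray undergoes a half-wave phase shift.
At the lower boundary (n = 1.689 to n = 1.489) the reflected ray undergoes no phase shift.
The two reflections differ by half a wavelength.
So the condition for destructive reflection is 2 n t = m λ.
λ = 2 n t / m = 6354 / m nm.
m=8: 794 nm (IR); m=9: 706 nm (visible); m=10: 635 nm (visible); m=11: 578 nm (visible); m=12: 530 nm (visible); m=13: 489 nm (visible); m=14: 454 nm (visible); m=15: 424 nm (visible); m=16: 397 nm (visible); m=17: 374 nm (UV).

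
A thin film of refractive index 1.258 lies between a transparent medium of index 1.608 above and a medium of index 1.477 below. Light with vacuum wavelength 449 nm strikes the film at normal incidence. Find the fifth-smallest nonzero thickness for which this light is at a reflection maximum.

At the upper boundary (n = 1.608 to n = 1.258) the reflected ray undergoes no phase shift.
Ray reflecting at the bottom interface goes from n = 1.258 toward n = 1.477: a half-wave phase shift.
Exactly one π shift → a net half-wave offset.
So the condition for constructive reflection is 2 n t = (m + ½) λ.
The fifth-smallest nonzero thickness corresponds to m = 4: t = (m + ½) λ / (2 n) = 4.50 × 449 / (2 × 1.258) = 803 nm.

803 nm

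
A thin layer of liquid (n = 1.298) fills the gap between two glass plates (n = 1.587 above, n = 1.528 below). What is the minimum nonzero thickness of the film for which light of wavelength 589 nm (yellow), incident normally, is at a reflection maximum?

Top surface (1.587 → 1.298): reflection off a lower-index medium gives no phase shift.
Bottom surface (1.298 → 1.528): reflection off a higher-index medium gives a half-wave phase shift.
Exactly one π shift → a net half-wave offset.
With one net inversion, constructive interference in reflection requires 2 n t = (m + ½) λ.
Minimum at m = 0: t = λ / (4 n) = 589 / (4 × 1.298) = 113 nm.

113 nm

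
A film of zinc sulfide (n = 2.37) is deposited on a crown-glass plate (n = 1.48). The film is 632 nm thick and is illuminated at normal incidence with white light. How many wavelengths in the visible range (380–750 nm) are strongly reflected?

At the upper boundary (n = 1.0 to n = 2.37) the reflected ray undergoes a half-wave phase shift.
Ray reflecting at the bottom interface goes from n = 2.37 toward n = 1.48: no phase shift.
Net: one phase inversion between the two reflected rays.
With one net inversion, constructive interference in reflection requires 2 n t = (m + ½) λ.
λ = 2 n t / (m + ½) = 2996 / (m + ½) nm.
m=3: 856 nm (IR); m=4: 666 nm (visible); m=5: 545 nm (visible); m=6: 461 nm (visible); m=7: 399 nm (visible); m=8: 352 nm (UV).

4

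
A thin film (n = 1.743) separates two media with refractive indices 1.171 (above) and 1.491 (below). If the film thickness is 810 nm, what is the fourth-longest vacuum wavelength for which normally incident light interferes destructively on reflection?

Ray reflecting at the top interface goes from n = 1.171 toward n = 1.743: a half-wave phase shift.
Bottom surface (1.743 → 1.491): reflection off a lower-index medium gives no phase shift.
Net: one phase inversion between the two reflected rays.
With one net inversion, destructive interference in reflection requires 2 n t = m λ.
λ = 2 n t / m. The fourth-longest wavelength is m = 4: λ = 2 × 1.743 × 810 / 4.00 = 706 nm.

706 nm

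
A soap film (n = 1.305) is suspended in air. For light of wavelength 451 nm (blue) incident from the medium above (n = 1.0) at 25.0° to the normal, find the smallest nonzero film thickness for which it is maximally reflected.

91.3 nm

Top surface (1.0 → 1.305): reflection off a higher-index medium gives a half-wave phase shift.
Ray reflecting at the bottom interface goes from n = 1.305 toward n = 1.0: no phase shift.
Net: one phase inversion between the two reflected rays.
So the condition for constructive reflection is 2 n t cos θ_r = (m + ½) λ.
Snell's law: 1.0 sin 25.0° = 1.305 sin θ_r → sin θ_r = 0.324, cos θ_r = 0.946.
Minimum at m = 0: t = λ / (4 n cos θ_r) = 451 / (4 × 1.305 × 0.946) = 91.3 nm.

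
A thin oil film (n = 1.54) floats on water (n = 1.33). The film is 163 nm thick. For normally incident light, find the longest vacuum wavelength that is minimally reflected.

502 nm

Ray reflecting at the top interface goes from n = 1.0 toward n = 1.54: a half-wave phase shift.
At the lower boundary (n = 1.54 to n = 1.33) the reflected ray undergoes no phase shift.
Exactly one π shift → a net half-wave offset.
With one net inversion, destructive interference in reflection requires 2 n t = m λ.
λ = 2 n t / m. The longest wavelength is m = 1: λ = 2 × 1.54 × 163 / 1.00 = 502 nm.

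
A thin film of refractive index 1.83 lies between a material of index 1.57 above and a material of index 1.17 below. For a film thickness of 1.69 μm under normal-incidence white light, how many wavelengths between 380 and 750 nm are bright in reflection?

Ray reflecting at the top interface goes from n = 1.57 toward n = 1.83: a half-wave phase shift.
Ray reflecting at the bottom interface goes from n = 1.83 toward n = 1.17: no phase shift.
Exactly one π shift → a net half-wave offset.
So the condition for constructive reflection is 2 n t = (m + ½) λ.
λ = 2 n t / (m + ½) = 6185 / (m + ½) nm.
m=7: 825 nm (IR); m=8: 728 nm (visible); m=9: 651 nm (visible); m=10: 589 nm (visible); m=11: 538 nm (visible); m=12: 495 nm (visible); m=13: 458 nm (visible); m=14: 427 nm (visible); m=15: 399 nm (visible); m=16: 375 nm (UV).

8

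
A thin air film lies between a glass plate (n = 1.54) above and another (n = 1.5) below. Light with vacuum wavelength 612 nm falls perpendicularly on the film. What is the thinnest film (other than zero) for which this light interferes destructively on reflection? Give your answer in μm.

Top surface (1.54 → 1.0): reflection off a lower-index medium gives no phase shift.
Bottom surface (1.0 → 1.5): reflection off a higher-index medium gives a half-wave phase shift.
Net: one phase inversion between the two reflected rays.
So the condition for destructive reflection is 2 n t = m λ.
Minimum nonzero at m = 1: t = λ / (2 n) = 612 / (2 × 1.0) = 306 nm.

0.306 μm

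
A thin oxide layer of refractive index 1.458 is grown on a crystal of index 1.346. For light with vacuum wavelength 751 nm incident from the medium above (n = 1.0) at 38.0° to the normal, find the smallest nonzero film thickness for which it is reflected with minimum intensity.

284 nm

Top surface (1.0 → 1.458): reflection off a higher-index medium gives a half-wave phase shift.
At the lower boundary (n = 1.458 to n = 1.346) the reflected ray undergoes no phase shift.
Exactly one π shift → a net half-wave offset.
So the condition for destructive reflection is 2 n t cos θ_r = m λ.
Snell's law: 1.0 sin 38.0° = 1.458 sin θ_r → sin θ_r = 0.422, cos θ_r = 0.906.
Minimum nonzero at m = 1: t = λ / (2 n cos θ_r) = 751 / (2 × 1.458 × 0.906) = 284 nm.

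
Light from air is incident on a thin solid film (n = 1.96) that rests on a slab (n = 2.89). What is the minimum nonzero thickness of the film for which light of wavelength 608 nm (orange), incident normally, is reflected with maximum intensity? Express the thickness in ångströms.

1551 Å

Ray reflecting at the top interface goes from n = 1.0 toward n = 1.96: a half-wave phase shift.
At the lower boundary (n = 1.96 to n = 2.89) the reflected ray undergoes a half-wave phase shift.
The two reflections carry the same phase change, so no net offset.
So the condition for constructive reflection is 2 n t = m λ.
Minimum nonzero at m = 1: t = λ / (2 n) = 608 / (2 × 1.96) = 155 nm.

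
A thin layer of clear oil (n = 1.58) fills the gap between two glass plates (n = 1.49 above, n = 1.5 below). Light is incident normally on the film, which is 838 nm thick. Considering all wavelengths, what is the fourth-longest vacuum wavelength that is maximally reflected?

At the upper boundary (n = 1.49 to n = 1.58) the reflected ray undergoes a half-wave phase shift.
Ray reflecting at the bottom interface goes from n = 1.58 toward n = 1.5: no phase shift.
Net: one phase inversion between the two reflected rays.
So the condition for constructive reflection is 2 n t = (m + ½) λ.
λ = 2 n t / (m + ½). The fourth-longest wavelength is m = 3: λ = 2 × 1.58 × 838 / 3.50 = 757 nm.

757 nm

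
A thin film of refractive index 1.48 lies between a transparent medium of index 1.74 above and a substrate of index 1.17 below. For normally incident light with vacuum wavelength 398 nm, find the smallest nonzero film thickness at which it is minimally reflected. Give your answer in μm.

0.0672 μm

At the upper boundary (n = 1.74 to n = 1.48) the reflected ray undergoes no phase shift.
At the lower boundary (n = 1.48 to n = 1.17) the reflected ray undergoes no phase shift.
The two reflections carry the same phase change, so no net offset.
With no net inversion, destructive interference in reflection requires 2 n t = (m + ½) λ.
Minimum at m = 0: t = λ / (4 n) = 398 / (4 × 1.48) = 67.2 nm.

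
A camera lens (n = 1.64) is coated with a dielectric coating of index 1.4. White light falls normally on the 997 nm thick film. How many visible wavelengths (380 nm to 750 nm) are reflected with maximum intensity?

Top surface (1.0 → 1.4): reflection off a higher-index medium gives a half-wave phase shift.
Bottom surface (1.4 → 1.64): reflection off a higher-index medium gives a half-wave phase shift.
Zero or two π shifts → no net half-wave offset.
So the condition for constructive reflection is 2 n t = m λ.
λ = 2 n t / m = 2792 / m nm.
m=3: 931 nm (IR); m=4: 698 nm (visible); m=5: 558 nm (visible); m=6: 465 nm (visible); m=7: 399 nm (visible); m=8: 349 nm (UV).

4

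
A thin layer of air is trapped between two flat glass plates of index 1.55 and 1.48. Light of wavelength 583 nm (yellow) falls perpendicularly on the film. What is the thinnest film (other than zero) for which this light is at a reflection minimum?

292 nm

At the upper boundary (n = 1.55 to n = 1.0) the reflected ray undergoes no phase shift.
Ray reflecting at the bottom interface goes from n = 1.0 toward n = 1.48: a half-wave phase shift.
Net: one phase inversion between the two reflected rays.
For minimum reflection here: 2 n t = m λ.
Minimum nonzero at m = 1: t = λ / (2 n) = 583 / (2 × 1.0) = 292 nm.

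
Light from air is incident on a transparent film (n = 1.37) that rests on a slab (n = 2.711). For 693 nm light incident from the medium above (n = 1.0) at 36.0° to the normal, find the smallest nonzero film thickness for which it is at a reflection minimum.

Top surface (1.0 → 1.37): reflection off a higher-index medium gives a half-wave phase shift.
Bottom surface (1.37 → 2.711): reflection off a higher-index medium gives a half-wave phase shift.
The two reflections carry the same phase change, so no net offset.
So the condition for destructive reflection is 2 n t cos θ_r = (m + ½) λ.
Snell's law: 1.0 sin 36.0° = 1.37 sin θ_r → sin θ_r = 0.429, cos θ_r = 0.903.
Minimum at m = 0: t = λ / (4 n cos θ_r) = 693 / (4 × 1.37 × 0.903) = 140 nm.

140 nm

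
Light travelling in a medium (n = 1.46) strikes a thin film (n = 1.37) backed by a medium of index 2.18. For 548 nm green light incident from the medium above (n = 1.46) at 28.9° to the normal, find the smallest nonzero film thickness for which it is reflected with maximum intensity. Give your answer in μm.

At the upper boundary (n = 1.46 to n = 1.37) the reflected ray undergoes no phase shift.
Ray reflecting at the bottom interface goes from n = 1.37 toward n = 2.18: a half-wave phase shift.
The two reflections differ by half a wavelength.
With one net inversion, constructive interference in reflection requires 2 n t cos θ_r = (m + ½) λ.
Snell's law: 1.46 sin 28.9° = 1.37 sin θ_r → sin θ_r = 0.515, cos θ_r = 0.857.
Minimum at m = 0: t = λ / (4 n cos θ_r) = 548 / (4 × 1.37 × 0.857) = 117 nm.

0.117 μm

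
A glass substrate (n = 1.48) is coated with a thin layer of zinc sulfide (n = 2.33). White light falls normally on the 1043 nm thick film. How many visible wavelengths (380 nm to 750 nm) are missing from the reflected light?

At the upper boundary (n = 1.0 to n = 2.33) the reflected ray undergoes a half-wave phase shift.
At the lower boundary (n = 2.33 to n = 1.48) the reflected ray undergoes no phase shift.
Exactly one π shift → a net half-wave offset.
So the condition for destructive reflection is 2 n t = m λ.
λ = 2 n t / m = 4860 / m nm.
m=6: 810 nm (IR); m=7: 694 nm (visible); m=8: 608 nm (visible); m=9: 540 nm (visible); m=10: 486 nm (visible); m=11: 442 nm (visible); m=12: 405 nm (visible); m=13: 374 nm (UV).

6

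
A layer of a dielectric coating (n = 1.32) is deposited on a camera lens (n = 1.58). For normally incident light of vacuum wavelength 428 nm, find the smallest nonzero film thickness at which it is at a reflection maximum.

162 nm

Top surface (1.0 → 1.32): reflection off a higher-index medium gives a half-wave phase shift.
Ray reflecting at the bottom interface goes from n = 1.32 toward n = 1.58: a half-wave phase shift.
Zero or two π shifts → no net half-wave offset.
With no net inversion, constructive interference in reflection requires 2 n t = m λ.
Minimum nonzero at m = 1: t = λ / (2 n) = 428 / (2 × 1.32) = 162 nm.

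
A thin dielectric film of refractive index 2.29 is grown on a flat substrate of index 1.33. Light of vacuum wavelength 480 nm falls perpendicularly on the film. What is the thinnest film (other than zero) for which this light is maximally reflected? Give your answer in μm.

0.0524 μm

Ray reflecting at the top interface goes from n = 1.0 toward n = 2.29: a half-wave phase shift.
At the lower boundary (n = 2.29 to n = 1.33) the reflected ray undergoes no phase shift.
Exactly one π shift → a net half-wave offset.
So the condition for constructive reflection is 2 n t = (m + ½) λ.
Minimum at m = 0: t = λ / (4 n) = 480 / (4 × 2.29) = 52.4 nm.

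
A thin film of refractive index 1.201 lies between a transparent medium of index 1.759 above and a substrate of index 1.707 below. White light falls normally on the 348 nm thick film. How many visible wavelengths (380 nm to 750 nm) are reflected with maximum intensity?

Top surface (1.759 → 1.201): reflection off a lower-index medium gives no phase shift.
At the lower boundary (n = 1.201 to n = 1.707) the reflected ray undergoes a half-wave phase shift.
Net: one phase inversion between the two reflected rays.
So the condition for constructive reflection is 2 n t = (m + ½) λ.
λ = 2 n t / (m + ½) = 836 / (m + ½) nm.
m=0: 1672 nm (IR); m=1: 557 nm (visible); m=2: 334 nm (UV).

1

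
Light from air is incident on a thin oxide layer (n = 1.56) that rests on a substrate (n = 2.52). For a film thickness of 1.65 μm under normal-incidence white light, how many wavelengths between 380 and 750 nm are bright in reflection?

Top surface (1.0 → 1.56): reflection off a higher-index medium gives a half-wave phase shift.
At the lower boundary (n = 1.56 to n = 2.52) the reflected ray undergoes a half-wave phase shift.
Net: no relative phase inversion (both shifts match).
With no net inversion, constructive interference in reflection requires 2 n t = m λ.
λ = 2 n t / m = 5148 / m nm.
m=6: 858 nm (IR); m=7: 735 nm (visible); m=8: 644 nm (visible); m=9: 572 nm (visible); m=10: 515 nm (visible); m=11: 468 nm (visible); m=12: 429 nm (visible); m=13: 396 nm (visible); m=14: 368 nm (UV).

7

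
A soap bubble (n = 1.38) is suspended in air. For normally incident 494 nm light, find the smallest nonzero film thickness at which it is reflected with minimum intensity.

Ray reflecting at the top interface goes from n = 1.0 toward n = 1.38: a half-wave phase shift.
At the lower boundary (n = 1.38 to n = 1.0) the reflected ray undergoes no phase shift.
The two reflections differ by half a wavelength.
With one net inversion, destructive interference in reflection requires 2 n t = m λ.
Minimum nonzero at m = 1: t = λ / (2 n) = 494 / (2 × 1.38) = 179 nm.

179 nm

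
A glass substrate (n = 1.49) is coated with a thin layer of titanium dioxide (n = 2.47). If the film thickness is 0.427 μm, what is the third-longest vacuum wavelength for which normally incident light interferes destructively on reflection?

Ray reflecting at the top interface goes from n = 1.0 toward n = 2.47: a half-wave phase shift.
At the lower boundary (n = 2.47 to n = 1.49) the reflected ray undergoes no phase shift.
Net: one phase inversion between the two reflected rays.
For dark reflection here: 2 n t = m λ.
λ = 2 n t / m. The third-longest wavelength is m = 3: λ = 2 × 2.47 × 427 / 3.00 = 703 nm.

703 nm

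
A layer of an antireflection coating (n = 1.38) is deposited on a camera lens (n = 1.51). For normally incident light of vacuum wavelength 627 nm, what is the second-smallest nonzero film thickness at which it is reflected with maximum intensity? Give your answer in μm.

Top surface (1.0 → 1.38): reflection off a higher-index medium gives a half-wave phase shift.
Ray reflecting at the bottom interface goes from n = 1.38 toward n = 1.51: a half-wave phase shift.
The two reflections carry the same phase change, so no net offset.
For bright reflection here: 2 n t = m λ.
The second-smallest nonzero thickness corresponds to m = 2: t = m λ / (2 n) = 2.00 × 627 / (2 × 1.38) = 454 nm.

0.454 μm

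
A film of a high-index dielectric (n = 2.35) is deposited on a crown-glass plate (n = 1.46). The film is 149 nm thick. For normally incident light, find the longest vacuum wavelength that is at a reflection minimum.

700 nm

At the upper boundary (n = 1.0 to n = 2.35) the reflected ray undergoes a half-wave phase shift.
Ray reflecting at the bottom interface goes from n = 2.35 toward n = 1.46: no phase shift.
Exactly one π shift → a net half-wave offset.
So the condition for destructive reflection is 2 n t = m λ.
λ = 2 n t / m. The longest wavelength is m = 1: λ = 2 × 2.35 × 149 / 1.00 = 700 nm.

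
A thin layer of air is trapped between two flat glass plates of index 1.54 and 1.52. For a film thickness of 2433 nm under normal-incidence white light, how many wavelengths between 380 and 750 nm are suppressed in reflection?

Top surface (1.54 → 1.0): reflection off a lower-index medium gives no phase shift.
Ray reflecting at the bottom interface goes from n = 1.0 toward n = 1.52: a half-wave phase shift.
Exactly one π shift → a net half-wave offset.
For minimum reflection here: 2 n t = m λ.
λ = 2 n t / m = 4866 / m nm.
m=6: 811 nm (IR); m=7: 695 nm (visible); m=8: 608 nm (visible); m=9: 541 nm (visible); m=10: 487 nm (visible); m=11: 442 nm (visible); m=12: 406 nm (visible); m=13: 374 nm (UV).

6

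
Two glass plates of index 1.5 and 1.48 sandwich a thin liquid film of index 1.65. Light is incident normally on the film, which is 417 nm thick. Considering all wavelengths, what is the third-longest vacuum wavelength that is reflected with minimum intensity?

459 nm

Top surface (1.5 → 1.65): reflection off a higher-index medium gives a half-wave phase shift.
At the lower boundary (n = 1.65 to n = 1.48) the reflected ray undergoes no phase shift.
Exactly one π shift → a net half-wave offset.
For minimum reflection here: 2 n t = m λ.
λ = 2 n t / m. The third-longest wavelength is m = 3: λ = 2 × 1.65 × 417 / 3.00 = 459 nm.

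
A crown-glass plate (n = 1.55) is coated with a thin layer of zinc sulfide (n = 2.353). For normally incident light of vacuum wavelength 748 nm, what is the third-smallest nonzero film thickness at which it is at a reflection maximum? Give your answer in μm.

0.397 μm

At the upper boundary (n = 1.0 to n = 2.353) the reflected ray undergoes a half-wave phase shift.
Bottom surface (2.353 → 1.55): reflection off a lower-index medium gives no phase shift.
Net: one phase inversion between the two reflected rays.
For maximum reflection here: 2 n t = (m + ½) λ.
The third-smallest nonzero thickness corresponds to m = 2: t = (m + ½) λ / (2 n) = 2.50 × 748 / (2 × 2.353) = 397 nm.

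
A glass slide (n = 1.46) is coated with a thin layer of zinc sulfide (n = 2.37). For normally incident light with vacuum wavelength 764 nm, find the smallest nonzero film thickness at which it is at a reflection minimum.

161 nm

Ray reflecting at the top interface goes from n = 1.0 toward n = 2.37: a half-wave phase shift.
Ray reflecting at the bottom interface goes from n = 2.37 toward n = 1.46: no phase shift.
The two reflections differ by half a wavelength.
So the condition for destructive reflection is 2 n t = m λ.
Minimum nonzero at m = 1: t = λ / (2 n) = 764 / (2 × 2.37) = 161 nm.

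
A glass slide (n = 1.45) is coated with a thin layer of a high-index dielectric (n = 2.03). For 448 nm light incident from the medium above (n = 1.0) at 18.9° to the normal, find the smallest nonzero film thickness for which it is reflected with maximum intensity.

Top surface (1.0 → 2.03): reflection off a higher-index medium gives a half-wave phase shift.
At the lower boundary (n = 2.03 to n = 1.45) the reflected ray undergoes no phase shift.
Exactly one π shift → a net half-wave offset.
So the condition for constructive reflection is 2 n t cos θ_r = (m + ½) λ.
Snell's law: 1.0 sin 18.9° = 2.03 sin θ_r → sin θ_r = 0.160, cos θ_r = 0.987.
Minimum at m = 0: t = λ / (4 n cos θ_r) = 448 / (4 × 2.03 × 0.987) = 55.9 nm.

55.9 nm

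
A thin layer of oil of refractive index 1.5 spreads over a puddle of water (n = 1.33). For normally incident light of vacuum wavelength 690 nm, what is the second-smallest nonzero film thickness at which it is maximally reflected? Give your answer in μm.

Top surface (1.0 → 1.5): reflection off a higher-index medium gives a half-wave phase shift.
Ray reflecting at the bottom interface goes from n = 1.5 toward n = 1.33: no phase shift.
The two reflections differ by half a wavelength.
So the condition for constructive reflection is 2 n t = (m + ½) λ.
The second-smallest nonzero thickness corresponds to m = 1: t = (m + ½) λ / (2 n) = 1.50 × 690 / (2 × 1.5) = 345 nm.

0.345 μm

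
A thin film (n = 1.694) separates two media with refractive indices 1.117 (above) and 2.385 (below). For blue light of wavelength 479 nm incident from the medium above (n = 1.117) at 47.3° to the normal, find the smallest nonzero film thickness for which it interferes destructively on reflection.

80.8 nm

Top surface (1.117 → 1.694): reflection off a higher-index medium gives a half-wave phase shift.
Bottom surface (1.694 → 2.385): reflection off a higher-index medium gives a half-wave phase shift.
Zero or two π shifts → no net half-wave offset.
So the condition for destructive reflection is 2 n t cos θ_r = (m + ½) λ.
Snell's law: 1.117 sin 47.3° = 1.694 sin θ_r → sin θ_r = 0.485, cos θ_r = 0.875.
Minimum at m = 0: t = λ / (4 n cos θ_r) = 479 / (4 × 1.694 × 0.875) = 80.8 nm.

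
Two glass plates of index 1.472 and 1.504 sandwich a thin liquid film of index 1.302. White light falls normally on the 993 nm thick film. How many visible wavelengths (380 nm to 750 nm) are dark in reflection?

3

Top surface (1.472 → 1.302): reflection off a lower-index medium gives no phase shift.
Ray reflecting at the bottom interface goes from n = 1.302 toward n = 1.504: a half-wave phase shift.
Exactly one π shift → a net half-wave offset.
With one net inversion, destructive interference in reflection requires 2 n t = m λ.
λ = 2 n t / m = 2586 / m nm.
m=3: 862 nm (IR); m=4: 646 nm (visible); m=5: 517 nm (visible); m=6: 431 nm (visible); m=7: 369 nm (UV).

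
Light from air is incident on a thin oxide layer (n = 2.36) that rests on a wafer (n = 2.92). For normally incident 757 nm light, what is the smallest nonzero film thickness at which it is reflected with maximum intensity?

160 nm

At the upper boundary (n = 1.0 to n = 2.36) the reflected ray undergoes a half-wave phase shift.
At the lower boundary (n = 2.36 to n = 2.92) the reflected ray undergoes a half-wave phase shift.
Zero or two π shifts → no net half-wave offset.
For maximum reflection here: 2 n t = m λ.
The smallest nonzero thickness corresponds to m = 1: t = m λ / (2 n) = 1.00 × 757 / (2 × 2.36) = 160 nm.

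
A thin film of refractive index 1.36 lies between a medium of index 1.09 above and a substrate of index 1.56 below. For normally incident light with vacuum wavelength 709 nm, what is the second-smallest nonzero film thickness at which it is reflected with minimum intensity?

At the upper boundary (n = 1.09 to n = 1.36) the reflected ray undergoes a half-wave phase shift.
Bottom surface (1.36 → 1.56): reflection off a higher-index medium gives a half-wave phase shift.
Net: no relative phase inversion (both shifts match).
For dark reflection here: 2 n t = (m + ½) λ.
The second-smallest nonzero thickness corresponds to m = 1: t = (m + ½) λ / (2 n) = 1.50 × 709 / (2 × 1.36) = 391 nm.

391 nm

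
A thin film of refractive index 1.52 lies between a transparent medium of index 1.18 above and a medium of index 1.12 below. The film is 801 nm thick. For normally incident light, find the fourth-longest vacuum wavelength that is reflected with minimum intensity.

609 nm

Ray reflecting at the top interface goes from n = 1.18 toward n = 1.52: a half-wave phase shift.
Ray reflecting at the bottom interface goes from n = 1.52 toward n = 1.12: no phase shift.
Net: one phase inversion between the two reflected rays.
With one net inversion, destructive interference in reflection requires 2 n t = m λ.
λ = 2 n t / m. The fourth-longest wavelength is m = 4: λ = 2 × 1.52 × 801 / 4.00 = 609 nm.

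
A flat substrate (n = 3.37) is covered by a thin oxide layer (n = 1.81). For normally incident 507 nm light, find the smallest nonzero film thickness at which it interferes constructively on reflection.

At the upper boundary (n = 1.0 to n = 1.81) the reflected ray undergoes a half-wave phase shift.
At the lower boundary (n = 1.81 to n = 3.37) the reflected ray undergoes a half-wave phase shift.
Net: no relative phase inversion (both shifts match).
For strong reflection here: 2 n t = m λ.
Minimum nonzero at m = 1: t = λ / (2 n) = 507 / (2 × 1.81) = 140 nm.

140 nm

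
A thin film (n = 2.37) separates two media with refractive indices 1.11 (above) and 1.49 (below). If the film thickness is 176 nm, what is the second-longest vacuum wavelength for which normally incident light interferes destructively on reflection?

Top surface (1.11 → 2.37): reflection off a higher-index medium gives a half-wave phase shift.
Ray reflecting at the bottom interface goes from n = 2.37 toward n = 1.49: no phase shift.
Net: one phase inversion between the two reflected rays.
For minimum reflection here: 2 n t = m λ.
λ = 2 n t / m. The second-longest wavelength is m = 2: λ = 2 × 2.37 × 176 / 2.00 = 417 nm.

417 nm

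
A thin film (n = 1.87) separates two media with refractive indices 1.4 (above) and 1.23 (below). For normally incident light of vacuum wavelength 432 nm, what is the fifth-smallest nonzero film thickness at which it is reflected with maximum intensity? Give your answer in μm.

At the upper boundary (n = 1.4 to n = 1.87) the reflected ray undergoes a half-wave phase shift.
At the lower boundary (n = 1.87 to n = 1.23) the reflected ray undergoes no phase shift.
Exactly one π shift → a net half-wave offset.
So the condition for constructive reflection is 2 n t = (m + ½) λ.
The fifth-smallest nonzero thickness corresponds to m = 4: t = (m + ½) λ / (2 n) = 4.50 × 432 / (2 × 1.87) = 520 nm.

0.520 μm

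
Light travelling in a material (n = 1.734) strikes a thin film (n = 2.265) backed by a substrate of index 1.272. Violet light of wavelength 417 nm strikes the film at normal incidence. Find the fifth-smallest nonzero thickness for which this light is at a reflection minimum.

460 nm

At the upper boundary (n = 1.734 to n = 2.265) the reflected ray undergoes a half-wave phase shift.
At the lower boundary (n = 2.265 to n = 1.272) the reflected ray undergoes no phase shift.
The two reflections differ by half a wavelength.
So the condition for destructive reflection is 2 n t = m λ.
The fifth-smallest nonzero thickness corresponds to m = 5: t = m λ / (2 n) = 5.00 × 417 / (2 × 2.265) = 460 nm.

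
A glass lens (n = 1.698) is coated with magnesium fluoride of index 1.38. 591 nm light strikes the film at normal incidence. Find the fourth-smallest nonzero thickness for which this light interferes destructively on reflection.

749 nm

Ray reflecting at the top interface goes from n = 1.0 toward n = 1.38: a half-wave phase shift.
At the lower boundary (n = 1.38 to n = 1.698) the reflected ray undergoes a half-wave phase shift.
The two reflections carry the same phase change, so no net offset.
So the condition for destructive reflection is 2 n t = (m + ½) λ.
The fourth-smallest nonzero thickness corresponds to m = 3: t = (m + ½) λ / (2 n) = 3.50 × 591 / (2 × 1.38) = 749 nm.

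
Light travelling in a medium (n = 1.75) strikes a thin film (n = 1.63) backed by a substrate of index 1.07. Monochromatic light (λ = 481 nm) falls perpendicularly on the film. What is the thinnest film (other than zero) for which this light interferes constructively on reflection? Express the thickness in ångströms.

Ray reflecting at the top interface goes from n = 1.75 toward n = 1.63: no phase shift.
Ray reflecting at the bottom interface goes from n = 1.63 toward n = 1.07: no phase shift.
The two reflections carry the same phase change, so no net offset.
For bright reflection here: 2 n t = m λ.
Minimum nonzero at m = 1: t = λ / (2 n) = 481 / (2 × 1.63) = 148 nm.

1475 Å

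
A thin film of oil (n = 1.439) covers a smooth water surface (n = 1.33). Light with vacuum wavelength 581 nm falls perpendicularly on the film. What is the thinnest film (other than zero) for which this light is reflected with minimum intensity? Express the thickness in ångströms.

Ray reflecting at the top interface goes from n = 1.0 toward n = 1.439: a half-wave phase shift.
Ray reflecting at the bottom interface goes from n = 1.439 toward n = 1.33: no phase shift.
Net: one phase inversion between the two reflected rays.
For dark reflection here: 2 n t = m λ.
Minimum nonzero at m = 1: t = λ / (2 n) = 581 / (2 × 1.439) = 202 nm.

2019 Å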